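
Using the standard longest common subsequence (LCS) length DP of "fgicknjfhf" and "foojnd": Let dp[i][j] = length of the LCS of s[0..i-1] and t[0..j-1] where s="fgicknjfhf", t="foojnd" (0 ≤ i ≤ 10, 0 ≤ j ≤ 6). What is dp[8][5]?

   ''  f  o  o  j  n  d
''  0  0  0  0  0  0  0
 f  0  1  1  1  1  1  1
 g  0  1  1  1  1  1  1
 i  0  1  1  1  1  1  1
 c  0  1  1  1  1  1  1
 k  0  1  1  1  1  1  1
 n  0  1  1  1  1  2  2
 j  0  1  1  1  2  2  2
 f  0  1  1  1  2  2  2
 h  0  1  1  1  2  2  2
 f  0  1  1  1  2  2  2

2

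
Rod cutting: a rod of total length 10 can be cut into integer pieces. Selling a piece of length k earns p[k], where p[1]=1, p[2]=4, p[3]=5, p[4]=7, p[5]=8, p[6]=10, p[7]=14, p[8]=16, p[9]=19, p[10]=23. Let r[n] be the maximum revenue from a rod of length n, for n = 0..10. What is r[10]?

23

   n    0    1    2    3    4    5    6    7    8    9   10
r[n]    0    1    4    5    8    9   12   14   16   19   23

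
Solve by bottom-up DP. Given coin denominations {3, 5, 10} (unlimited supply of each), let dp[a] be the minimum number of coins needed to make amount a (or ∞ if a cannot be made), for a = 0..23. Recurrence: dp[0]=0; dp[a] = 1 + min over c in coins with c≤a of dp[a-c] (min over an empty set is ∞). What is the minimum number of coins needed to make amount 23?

3

 a  0  1  2  3  4  5  6  7  8  9 10 11 12 13 14 15 16 17 18 19 20 21 22 23
dp  0  -  -  1  -  1  2  -  2  3  1  3  4  2  4  2  3  5  3  4  2  4  5  3
(- denotes ∞ / unreachable)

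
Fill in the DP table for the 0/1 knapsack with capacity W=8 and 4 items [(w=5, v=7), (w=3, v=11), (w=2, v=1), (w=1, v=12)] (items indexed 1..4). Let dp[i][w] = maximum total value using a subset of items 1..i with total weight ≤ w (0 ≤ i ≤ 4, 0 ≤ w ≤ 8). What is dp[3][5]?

i\w   0   1   2   3   4   5   6   7   8
  0   0   0   0   0   0   0   0   0   0
  1   0   0   0   0   0   7   7   7   7
  2   0   0   0  11  11  11  11  11  18
  3   0   0   1  11  11  12  12  12  18
  4   0  12  12  13  23  23  24  24  24

12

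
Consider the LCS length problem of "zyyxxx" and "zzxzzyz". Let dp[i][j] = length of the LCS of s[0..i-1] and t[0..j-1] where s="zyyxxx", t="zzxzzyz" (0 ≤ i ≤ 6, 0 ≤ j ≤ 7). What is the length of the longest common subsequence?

   ''  z  z  x  z  z  y  z
''  0  0  0  0  0  0  0  0
 z  0  1  1  1  1  1  1  1
 y  0  1  1  1  1  1  2  2
 y  0  1  1  1  1  1  2  2
 x  0  1  1  2  2  2  2  2
 x  0  1  1  2  2  2  2  2
 x  0  1  1  2  2  2  2  2

2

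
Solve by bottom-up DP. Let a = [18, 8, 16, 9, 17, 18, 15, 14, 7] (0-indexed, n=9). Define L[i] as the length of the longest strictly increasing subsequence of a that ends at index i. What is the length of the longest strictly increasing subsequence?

4

   i    0    1    2    3    4    5    6    7    8
a[i]   18    8   16    9   17   18   15   14    7
L[i]    1    1    2    2    3    4    3    3    1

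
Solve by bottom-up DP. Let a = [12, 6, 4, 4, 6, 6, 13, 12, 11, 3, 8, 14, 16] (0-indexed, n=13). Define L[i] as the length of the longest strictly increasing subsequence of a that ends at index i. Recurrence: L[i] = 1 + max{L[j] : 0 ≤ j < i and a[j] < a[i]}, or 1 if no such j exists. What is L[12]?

5

   i    0    1    2    3    4    5    6    7    8    9   10   11   12
a[i]   12    6    4    4    6    6   13   12   11    3    8   14   16
L[i]    1    1    1    1    2    2    3    3    3    1    3    4    5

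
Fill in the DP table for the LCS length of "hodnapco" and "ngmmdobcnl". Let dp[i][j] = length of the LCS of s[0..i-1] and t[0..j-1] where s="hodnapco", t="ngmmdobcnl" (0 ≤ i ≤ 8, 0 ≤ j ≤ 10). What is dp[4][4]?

1

   ''  n  g  m  m  d  o  b  c  n  l
''  0  0  0  0  0  0  0  0  0  0  0
 h  0  0  0  0  0  0  0  0  0  0  0
 o  0  0  0  0  0  0  1  1  1  1  1
 d  0  0  0  0  0  1  1  1  1  1  1
 n  0  1  1  1  1  1  1  1  1  2  2
 a  0  1  1  1  1  1  1  1  1  2  2
 p  0  1  1  1  1  1  1  1  1  2  2
 c  0  1  1  1  1  1  1  1  2  2  2
 o  0  1  1  1  1  1  2  2  2  2  2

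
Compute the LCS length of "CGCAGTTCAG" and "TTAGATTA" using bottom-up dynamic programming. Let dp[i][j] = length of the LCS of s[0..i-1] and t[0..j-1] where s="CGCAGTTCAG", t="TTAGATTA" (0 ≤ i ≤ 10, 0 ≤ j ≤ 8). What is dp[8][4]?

2

   ''  T  T  A  G  A  T  T  A
''  0  0  0  0  0  0  0  0  0
 C  0  0  0  0  0  0  0  0  0
 G  0  0  0  0  1  1  1  1  1
 C  0  0  0  0  1  1  1  1  1
 A  0  0  0  1  1  2  2  2  2
 G  0  0  0  1  2  2  2  2  2
 T  0  1  1  1  2  2  3  3  3
 T  0  1  2  2  2  2  3  4  4
 C  0  1  2  2  2  2  3  4  4
 A  0  1  2  3  3  3  3  4  5
 G  0  1  2  3  4  4  4  4  5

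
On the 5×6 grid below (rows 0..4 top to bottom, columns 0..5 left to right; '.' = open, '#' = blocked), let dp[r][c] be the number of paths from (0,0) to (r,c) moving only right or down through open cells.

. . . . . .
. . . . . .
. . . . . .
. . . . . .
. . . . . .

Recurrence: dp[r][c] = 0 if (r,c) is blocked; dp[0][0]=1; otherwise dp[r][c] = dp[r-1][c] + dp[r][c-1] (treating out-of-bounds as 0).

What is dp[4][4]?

70

r\c   0   1   2   3   4   5
  0   1   1   1   1   1   1
  1   1   2   3   4   5   6
  2   1   3   6  10  15  21
  3   1   4  10  20  35  56
  4   1   5  15  35  70 126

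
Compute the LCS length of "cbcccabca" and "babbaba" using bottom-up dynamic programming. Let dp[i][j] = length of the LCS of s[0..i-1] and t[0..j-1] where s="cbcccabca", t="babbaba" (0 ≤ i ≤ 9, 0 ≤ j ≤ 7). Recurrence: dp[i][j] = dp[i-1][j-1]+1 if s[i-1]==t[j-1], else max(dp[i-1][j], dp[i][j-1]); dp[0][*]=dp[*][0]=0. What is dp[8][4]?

3

   ''  b  a  b  b  a  b  a
''  0  0  0  0  0  0  0  0
 c  0  0  0  0  0  0  0  0
 b  0  1  1  1  1  1  1  1
 c  0  1  1  1  1  1  1  1
 c  0  1  1  1  1  1  1  1
 c  0  1  1  1  1  1  1  1
 a  0  1  2  2  2  2  2  2
 b  0  1  2  3  3  3  3  3
 c  0  1  2  3  3  3  3  3
 a  0  1  2  3  3  4  4  4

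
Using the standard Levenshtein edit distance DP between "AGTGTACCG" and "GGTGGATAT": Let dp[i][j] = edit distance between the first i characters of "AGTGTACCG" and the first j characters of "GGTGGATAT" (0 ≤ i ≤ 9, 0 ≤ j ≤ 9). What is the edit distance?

5

   ''  G  G  T  G  G  A  T  A  T
''  0  1  2  3  4  5  6  7  8  9
 A  1  1  2  3  4  5  5  6  7  8
 G  2  1  1  2  3  4  5  6  7  8
 T  3  2  2  1  2  3  4  5  6  7
 G  4  3  2  2  1  2  3  4  5  6
 T  5  4  3  2  2  2  3  3  4  5
 A  6  5  4  3  3  3  2  3  3  4
 C  7  6  5  4  4  4  3  3  4  4
 C  8  7  6  5  5  5  4  4  4  5
 G  9  8  7  6  5  5  5  5  5  5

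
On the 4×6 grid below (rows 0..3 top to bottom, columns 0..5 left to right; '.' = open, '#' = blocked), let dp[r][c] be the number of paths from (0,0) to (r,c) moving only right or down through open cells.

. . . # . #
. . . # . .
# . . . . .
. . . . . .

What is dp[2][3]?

r\c   0   1   2   3   4   5
  0   1   1   1   0   0   0
  1   1   2   3   0   0   0
  2   0   2   5   5   5   5
  3   0   2   7  12  17  22

5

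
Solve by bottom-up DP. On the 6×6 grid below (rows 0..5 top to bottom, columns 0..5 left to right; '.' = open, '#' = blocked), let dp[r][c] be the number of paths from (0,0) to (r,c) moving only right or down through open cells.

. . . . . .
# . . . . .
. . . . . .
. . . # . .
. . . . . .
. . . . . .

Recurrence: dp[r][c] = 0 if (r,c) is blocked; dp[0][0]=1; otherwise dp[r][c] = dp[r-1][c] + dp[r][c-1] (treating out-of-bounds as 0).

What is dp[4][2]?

r\c   0   1   2   3   4   5
  0   1   1   1   1   1   1
  1   0   1   2   3   4   5
  2   0   1   3   6  10  15
  3   0   1   4   0  10  25
  4   0   1   5   5  15  40
  5   0   1   6  11  26  66

5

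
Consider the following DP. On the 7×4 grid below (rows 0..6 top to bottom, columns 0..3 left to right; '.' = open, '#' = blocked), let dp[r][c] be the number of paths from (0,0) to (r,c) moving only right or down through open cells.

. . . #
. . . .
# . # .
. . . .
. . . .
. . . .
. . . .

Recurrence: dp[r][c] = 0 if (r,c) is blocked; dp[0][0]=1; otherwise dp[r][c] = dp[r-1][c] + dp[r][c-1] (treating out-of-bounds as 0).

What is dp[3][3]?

5

r\c   0   1   2   3
  0   1   1   1   0
  1   1   2   3   3
  2   0   2   0   3
  3   0   2   2   5
  4   0   2   4   9
  5   0   2   6  15
  6   0   2   8  23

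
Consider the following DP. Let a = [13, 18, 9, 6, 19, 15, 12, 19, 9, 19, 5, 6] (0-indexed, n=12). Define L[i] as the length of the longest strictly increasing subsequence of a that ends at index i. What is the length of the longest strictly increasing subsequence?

3

   i    0    1    2    3    4    5    6    7    8    9   10   11
a[i]   13   18    9    6   19   15   12   19    9   19    5    6
L[i]    1    2    1    1    3    2    2    3    2    3    1    2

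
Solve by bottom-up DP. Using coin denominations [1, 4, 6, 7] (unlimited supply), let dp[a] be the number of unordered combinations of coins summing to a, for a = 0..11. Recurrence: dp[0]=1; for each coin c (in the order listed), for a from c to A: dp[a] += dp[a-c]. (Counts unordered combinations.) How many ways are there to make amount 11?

after  coin     0     1     2     3     4     5     6     7     8     9    10    11
          1     1     1     1     1     1     1     1     1     1     1     1     1
          4     1     1     1     1     2     2     2     2     3     3     3     3
          6     1     1     1     1     2     2     3     3     4     4     5     5
          7     1     1     1     1     2     2     3     4     5     5     6     7

7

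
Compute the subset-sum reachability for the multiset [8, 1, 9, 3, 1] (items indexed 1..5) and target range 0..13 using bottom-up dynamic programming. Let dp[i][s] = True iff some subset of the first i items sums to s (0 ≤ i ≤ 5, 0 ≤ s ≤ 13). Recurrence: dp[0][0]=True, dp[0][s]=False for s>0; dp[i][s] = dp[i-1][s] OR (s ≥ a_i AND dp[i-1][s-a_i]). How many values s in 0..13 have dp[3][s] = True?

5

i\s   0   1   2   3   4   5   6   7   8   9  10  11  12  13
  0   T   F   F   F   F   F   F   F   F   F   F   F   F   F
  1   T   F   F   F   F   F   F   F   T   F   F   F   F   F
  2   T   T   F   F   F   F   F   F   T   T   F   F   F   F
  3   T   T   F   F   F   F   F   F   T   T   T   F   F   F
  4   T   T   F   T   T   F   F   F   T   T   T   T   T   T
  5   T   T   T   T   T   T   F   F   T   T   T   T   T   T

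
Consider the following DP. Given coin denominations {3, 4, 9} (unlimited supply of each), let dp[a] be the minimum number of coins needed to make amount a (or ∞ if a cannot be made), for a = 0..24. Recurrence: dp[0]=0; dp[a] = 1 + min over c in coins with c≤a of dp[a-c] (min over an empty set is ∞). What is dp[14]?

 a  0  1  2  3  4  5  6  7  8  9 10 11 12 13 14 15 16 17 18 19 20 21 22 23 24
dp  0  -  -  1  1  -  2  2  2  1  3  3  2  2  4  3  3  3  2  4  4  3  3  5  4
(- denotes ∞ / unreachable)

4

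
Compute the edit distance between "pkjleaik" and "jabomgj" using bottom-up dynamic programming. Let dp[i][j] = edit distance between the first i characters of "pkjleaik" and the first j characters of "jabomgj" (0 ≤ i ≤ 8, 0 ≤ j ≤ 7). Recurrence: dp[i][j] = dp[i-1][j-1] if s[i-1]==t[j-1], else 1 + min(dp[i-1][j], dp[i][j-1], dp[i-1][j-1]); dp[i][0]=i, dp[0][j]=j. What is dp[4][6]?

6

   ''  j  a  b  o  m  g  j
''  0  1  2  3  4  5  6  7
 p  1  1  2  3  4  5  6  7
 k  2  2  2  3  4  5  6  7
 j  3  2  3  3  4  5  6  6
 l  4  3  3  4  4  5  6  7
 e  5  4  4  4  5  5  6  7
 a  6  5  4  5  5  6  6  7
 i  7  6  5  5  6  6  7  7
 k  8  7  6  6  6  7  7  8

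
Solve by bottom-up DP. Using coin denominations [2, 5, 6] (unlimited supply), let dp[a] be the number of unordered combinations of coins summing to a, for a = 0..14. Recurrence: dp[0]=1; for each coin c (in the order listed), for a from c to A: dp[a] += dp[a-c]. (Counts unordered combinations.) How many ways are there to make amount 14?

4

after  coin     0     1     2     3     4     5     6     7     8     9    10    11    12    13    14
          2     1     0     1     0     1     0     1     0     1     0     1     0     1     0     1
          5     1     0     1     0     1     1     1     1     1     1     2     1     2     1     2
          6     1     0     1     0     1     1     2     1     2     1     3     2     4     2     4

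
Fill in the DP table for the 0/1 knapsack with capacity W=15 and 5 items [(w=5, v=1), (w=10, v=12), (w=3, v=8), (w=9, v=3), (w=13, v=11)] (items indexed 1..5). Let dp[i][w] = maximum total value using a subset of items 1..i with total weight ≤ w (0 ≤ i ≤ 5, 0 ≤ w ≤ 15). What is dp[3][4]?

8

i\w   0   1   2   3   4   5   6   7   8   9  10  11  12  13  14  15
  0   0   0   0   0   0   0   0   0   0   0   0   0   0   0   0   0
  1   0   0   0   0   0   1   1   1   1   1   1   1   1   1   1   1
  2   0   0   0   0   0   1   1   1   1   1  12  12  12  12  12  13
  3   0   0   0   8   8   8   8   8   9   9  12  12  12  20  20  20
  4   0   0   0   8   8   8   8   8   9   9  12  12  12  20  20  20
  5   0   0   0   8   8   8   8   8   9   9  12  12  12  20  20  20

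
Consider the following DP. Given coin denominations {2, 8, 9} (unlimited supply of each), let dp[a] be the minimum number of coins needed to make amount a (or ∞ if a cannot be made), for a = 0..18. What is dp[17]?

2

 a  0  1  2  3  4  5  6  7  8  9 10 11 12 13 14 15 16 17 18
dp  0  -  1  -  2  -  3  -  1  1  2  2  3  3  4  4  2  2  2
(- denotes ∞ / unreachable)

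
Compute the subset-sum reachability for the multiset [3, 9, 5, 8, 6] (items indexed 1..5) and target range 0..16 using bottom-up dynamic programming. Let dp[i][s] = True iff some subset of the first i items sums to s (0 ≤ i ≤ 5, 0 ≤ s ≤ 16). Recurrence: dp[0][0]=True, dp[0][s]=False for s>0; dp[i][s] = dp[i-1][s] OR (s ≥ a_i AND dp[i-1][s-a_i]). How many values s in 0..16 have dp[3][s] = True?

i\s   0   1   2   3   4   5   6   7   8   9  10  11  12  13  14  15  16
  0   T   F   F   F   F   F   F   F   F   F   F   F   F   F   F   F   F
  1   T   F   F   T   F   F   F   F   F   F   F   F   F   F   F   F   F
  2   T   F   F   T   F   F   F   F   F   T   F   F   T   F   F   F   F
  3   T   F   F   T   F   T   F   F   T   T   F   F   T   F   T   F   F
  4   T   F   F   T   F   T   F   F   T   T   F   T   T   T   T   F   T
  5   T   F   F   T   F   T   T   F   T   T   F   T   T   T   T   T   T

7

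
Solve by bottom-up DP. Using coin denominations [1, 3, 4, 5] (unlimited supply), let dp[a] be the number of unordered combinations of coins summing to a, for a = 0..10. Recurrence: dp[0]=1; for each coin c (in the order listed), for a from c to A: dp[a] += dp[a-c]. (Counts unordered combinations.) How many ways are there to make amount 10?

12

after  coin     0     1     2     3     4     5     6     7     8     9    10
          1     1     1     1     1     1     1     1     1     1     1     1
          3     1     1     1     2     2     2     3     3     3     4     4
          4     1     1     1     2     3     3     4     5     6     7     8
          5     1     1     1     2     3     4     5     6     8    10    12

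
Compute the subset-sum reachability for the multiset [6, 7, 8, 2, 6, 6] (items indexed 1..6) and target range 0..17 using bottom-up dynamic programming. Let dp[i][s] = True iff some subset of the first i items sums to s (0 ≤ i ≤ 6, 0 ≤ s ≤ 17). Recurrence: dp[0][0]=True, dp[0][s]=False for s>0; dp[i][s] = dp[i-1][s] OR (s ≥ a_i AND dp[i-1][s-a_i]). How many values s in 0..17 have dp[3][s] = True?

7

i\s   0   1   2   3   4   5   6   7   8   9  10  11  12  13  14  15  16  17
  0   T   F   F   F   F   F   F   F   F   F   F   F   F   F   F   F   F   F
  1   T   F   F   F   F   F   T   F   F   F   F   F   F   F   F   F   F   F
  2   T   F   F   F   F   F   T   T   F   F   F   F   F   T   F   F   F   F
  3   T   F   F   F   F   F   T   T   T   F   F   F   F   T   T   T   F   F
  4   T   F   T   F   F   F   T   T   T   T   T   F   F   T   T   T   T   T
  5   T   F   T   F   F   F   T   T   T   T   T   F   T   T   T   T   T   T
  6   T   F   T   F   F   F   T   T   T   T   T   F   T   T   T   T   T   T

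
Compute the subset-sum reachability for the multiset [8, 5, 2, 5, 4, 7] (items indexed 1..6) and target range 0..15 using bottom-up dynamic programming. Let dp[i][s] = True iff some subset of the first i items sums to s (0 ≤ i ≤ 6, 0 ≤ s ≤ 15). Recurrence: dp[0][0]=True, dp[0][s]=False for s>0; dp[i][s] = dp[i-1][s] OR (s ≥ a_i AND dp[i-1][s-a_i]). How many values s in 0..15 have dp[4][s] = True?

9

i\s   0   1   2   3   4   5   6   7   8   9  10  11  12  13  14  15
  0   T   F   F   F   F   F   F   F   F   F   F   F   F   F   F   F
  1   T   F   F   F   F   F   F   F   T   F   F   F   F   F   F   F
  2   T   F   F   F   F   T   F   F   T   F   F   F   F   T   F   F
  3   T   F   T   F   F   T   F   T   T   F   T   F   F   T   F   T
  4   T   F   T   F   F   T   F   T   T   F   T   F   T   T   F   T
  5   T   F   T   F   T   T   T   T   T   T   T   T   T   T   T   T
  6   T   F   T   F   T   T   T   T   T   T   T   T   T   T   T   T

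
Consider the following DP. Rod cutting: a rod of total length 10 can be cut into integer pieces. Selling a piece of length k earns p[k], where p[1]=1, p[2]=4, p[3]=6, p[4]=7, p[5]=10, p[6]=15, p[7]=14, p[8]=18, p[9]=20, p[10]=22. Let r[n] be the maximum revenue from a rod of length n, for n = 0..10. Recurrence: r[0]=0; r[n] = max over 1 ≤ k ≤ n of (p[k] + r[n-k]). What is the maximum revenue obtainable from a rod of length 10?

23

   n    0    1    2    3    4    5    6    7    8    9   10
r[n]    0    1    4    6    8   10   15   16   19   21   23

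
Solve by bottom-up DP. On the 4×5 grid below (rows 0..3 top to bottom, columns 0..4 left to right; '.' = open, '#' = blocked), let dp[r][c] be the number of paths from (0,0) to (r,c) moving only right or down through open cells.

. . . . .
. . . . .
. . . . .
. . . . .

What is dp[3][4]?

r\c   0   1   2   3   4
  0   1   1   1   1   1
  1   1   2   3   4   5
  2   1   3   6  10  15
  3   1   4  10  20  35

35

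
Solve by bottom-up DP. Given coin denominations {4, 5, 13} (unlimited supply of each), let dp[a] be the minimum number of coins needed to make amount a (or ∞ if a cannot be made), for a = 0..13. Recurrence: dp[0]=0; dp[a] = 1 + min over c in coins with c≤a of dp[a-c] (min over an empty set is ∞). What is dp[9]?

2

 a  0  1  2  3  4  5  6  7  8  9 10 11 12 13
dp  0  -  -  -  1  1  -  -  2  2  2  -  3  1
(- denotes ∞ / unreachable)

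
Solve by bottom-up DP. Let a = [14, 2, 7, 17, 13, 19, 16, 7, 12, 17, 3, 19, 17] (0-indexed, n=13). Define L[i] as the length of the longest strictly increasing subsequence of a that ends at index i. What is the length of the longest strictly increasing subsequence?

6

   i    0    1    2    3    4    5    6    7    8    9   10   11   12
a[i]   14    2    7   17   13   19   16    7   12   17    3   19   17
L[i]    1    1    2    3    3    4    4    2    3    5    2    6    5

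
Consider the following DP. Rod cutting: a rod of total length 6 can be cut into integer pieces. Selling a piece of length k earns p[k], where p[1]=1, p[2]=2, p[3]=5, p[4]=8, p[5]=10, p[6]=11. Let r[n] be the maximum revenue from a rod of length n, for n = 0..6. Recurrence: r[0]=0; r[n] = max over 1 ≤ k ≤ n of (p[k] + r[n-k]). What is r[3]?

   n    0    1    2    3    4    5    6
r[n]    0    1    2    5    8   10   11

5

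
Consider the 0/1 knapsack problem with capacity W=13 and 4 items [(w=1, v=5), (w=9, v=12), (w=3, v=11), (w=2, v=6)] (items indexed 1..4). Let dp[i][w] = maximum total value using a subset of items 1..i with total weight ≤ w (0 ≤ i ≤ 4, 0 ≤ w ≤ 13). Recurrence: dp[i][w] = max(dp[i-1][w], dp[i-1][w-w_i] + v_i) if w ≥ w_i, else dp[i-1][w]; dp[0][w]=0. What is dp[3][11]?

17

i\w   0   1   2   3   4   5   6   7   8   9  10  11  12  13
  0   0   0   0   0   0   0   0   0   0   0   0   0   0   0
  1   0   5   5   5   5   5   5   5   5   5   5   5   5   5
  2   0   5   5   5   5   5   5   5   5  12  17  17  17  17
  3   0   5   5  11  16  16  16  16  16  16  17  17  23  28
  4   0   5   6  11  16  17  22  22  22  22  22  22  23  28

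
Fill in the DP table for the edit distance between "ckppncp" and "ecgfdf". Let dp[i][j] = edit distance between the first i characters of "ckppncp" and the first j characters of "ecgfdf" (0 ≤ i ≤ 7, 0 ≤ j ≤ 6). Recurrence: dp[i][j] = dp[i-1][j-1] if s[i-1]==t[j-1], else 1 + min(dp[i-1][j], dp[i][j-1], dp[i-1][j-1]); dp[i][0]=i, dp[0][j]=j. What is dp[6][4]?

6

   ''  e  c  g  f  d  f
''  0  1  2  3  4  5  6
 c  1  1  1  2  3  4  5
 k  2  2  2  2  3  4  5
 p  3  3  3  3  3  4  5
 p  4  4  4  4  4  4  5
 n  5  5  5  5  5  5  5
 c  6  6  5  6  6  6  6
 p  7  7  6  6  7  7  7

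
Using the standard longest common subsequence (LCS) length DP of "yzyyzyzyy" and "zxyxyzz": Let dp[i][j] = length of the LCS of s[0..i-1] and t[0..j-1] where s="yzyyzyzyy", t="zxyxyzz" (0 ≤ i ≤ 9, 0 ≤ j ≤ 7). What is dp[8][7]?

   ''  z  x  y  x  y  z  z
''  0  0  0  0  0  0  0  0
 y  0  0  0  1  1  1  1  1
 z  0  1  1  1  1  1  2  2
 y  0  1  1  2  2  2  2  2
 y  0  1  1  2  2  3  3  3
 z  0  1  1  2  2  3  4  4
 y  0  1  1  2  2  3  4  4
 z  0  1  1  2  2  3  4  5
 y  0  1  1  2  2  3  4  5
 y  0  1  1  2  2  3  4  5

5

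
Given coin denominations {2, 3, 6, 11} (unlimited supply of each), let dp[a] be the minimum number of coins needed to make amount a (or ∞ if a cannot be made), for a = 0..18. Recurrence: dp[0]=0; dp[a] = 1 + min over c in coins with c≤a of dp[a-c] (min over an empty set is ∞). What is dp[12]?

 a  0  1  2  3  4  5  6  7  8  9 10 11 12 13 14 15 16 17 18
dp  0  -  1  1  2  2  1  3  2  2  3  1  2  2  2  3  3  2  3
(- denotes ∞ / unreachable)

2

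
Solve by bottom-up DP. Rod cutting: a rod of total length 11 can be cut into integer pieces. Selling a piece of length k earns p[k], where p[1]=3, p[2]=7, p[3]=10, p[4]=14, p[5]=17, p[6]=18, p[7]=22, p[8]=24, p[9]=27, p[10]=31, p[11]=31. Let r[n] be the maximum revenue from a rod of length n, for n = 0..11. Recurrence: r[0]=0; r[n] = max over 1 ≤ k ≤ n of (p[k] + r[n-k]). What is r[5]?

   n    0    1    2    3    4    5    6    7    8    9   10   11
r[n]    0    3    7   10   14   17   21   24   28   31   35   38

17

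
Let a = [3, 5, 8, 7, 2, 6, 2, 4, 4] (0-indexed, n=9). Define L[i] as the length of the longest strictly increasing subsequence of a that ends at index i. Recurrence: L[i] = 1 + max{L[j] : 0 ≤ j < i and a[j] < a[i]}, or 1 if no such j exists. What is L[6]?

1

   i    0    1    2    3    4    5    6    7    8
a[i]    3    5    8    7    2    6    2    4    4
L[i]    1    2    3    3    1    3    1    2    2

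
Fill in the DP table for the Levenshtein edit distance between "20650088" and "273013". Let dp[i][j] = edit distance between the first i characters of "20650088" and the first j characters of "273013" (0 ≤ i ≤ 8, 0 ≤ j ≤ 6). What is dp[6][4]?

4

   ''  2  7  3  0  1  3
''  0  1  2  3  4  5  6
 2  1  0  1  2  3  4  5
 0  2  1  1  2  2  3  4
 6  3  2  2  2  3  3  4
 5  4  3  3  3  3  4  4
 0  5  4  4  4  3  4  5
 0  6  5  5  5  4  4  5
 8  7  6  6  6  5  5  5
 8  8  7  7  7  6  6  6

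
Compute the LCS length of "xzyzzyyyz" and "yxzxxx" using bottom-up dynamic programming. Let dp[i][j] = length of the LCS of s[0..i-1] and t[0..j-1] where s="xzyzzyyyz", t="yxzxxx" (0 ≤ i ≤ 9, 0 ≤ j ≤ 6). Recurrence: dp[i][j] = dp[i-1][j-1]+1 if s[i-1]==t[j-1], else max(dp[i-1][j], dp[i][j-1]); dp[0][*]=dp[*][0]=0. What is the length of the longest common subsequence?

   ''  y  x  z  x  x  x
''  0  0  0  0  0  0  0
 x  0  0  1  1  1  1  1
 z  0  0  1  2  2  2  2
 y  0  1  1  2  2  2  2
 z  0  1  1  2  2  2  2
 z  0  1  1  2  2  2  2
 y  0  1  1  2  2  2  2
 y  0  1  1  2  2  2  2
 y  0  1  1  2  2  2  2
 z  0  1  1  2  2  2  2

2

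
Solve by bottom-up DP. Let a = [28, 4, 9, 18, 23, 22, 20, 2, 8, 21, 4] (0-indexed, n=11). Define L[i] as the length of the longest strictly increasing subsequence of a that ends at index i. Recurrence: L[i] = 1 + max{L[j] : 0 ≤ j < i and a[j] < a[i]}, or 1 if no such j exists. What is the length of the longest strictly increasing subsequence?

5

   i    0    1    2    3    4    5    6    7    8    9   10
a[i]   28    4    9   18   23   22   20    2    8   21    4
L[i]    1    1    2    3    4    4    4    1    2    5    2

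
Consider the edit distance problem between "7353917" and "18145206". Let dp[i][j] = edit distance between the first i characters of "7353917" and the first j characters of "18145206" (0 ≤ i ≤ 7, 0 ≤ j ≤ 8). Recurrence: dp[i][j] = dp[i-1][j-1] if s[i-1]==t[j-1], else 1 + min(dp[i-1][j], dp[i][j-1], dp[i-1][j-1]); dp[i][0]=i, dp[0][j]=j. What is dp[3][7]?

6

   ''  1  8  1  4  5  2  0  6
''  0  1  2  3  4  5  6  7  8
 7  1  1  2  3  4  5  6  7  8
 3  2  2  2  3  4  5  6  7  8
 5  3  3  3  3  4  4  5  6  7
 3  4  4  4  4  4  5  5  6  7
 9  5  5  5  5  5  5  6  6  7
 1  6  5  6  5  6  6  6  7  7
 7  7  6  6  6  6  7  7  7  8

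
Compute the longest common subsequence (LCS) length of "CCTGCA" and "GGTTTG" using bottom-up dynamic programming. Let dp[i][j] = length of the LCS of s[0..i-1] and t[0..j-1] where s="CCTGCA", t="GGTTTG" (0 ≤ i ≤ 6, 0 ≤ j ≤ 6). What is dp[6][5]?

   ''  G  G  T  T  T  G
''  0  0  0  0  0  0  0
 C  0  0  0  0  0  0  0
 C  0  0  0  0  0  0  0
 T  0  0  0  1  1  1  1
 G  0  1  1  1  1  1  2
 C  0  1  1  1  1  1  2
 A  0  1  1  1  1  1  2

1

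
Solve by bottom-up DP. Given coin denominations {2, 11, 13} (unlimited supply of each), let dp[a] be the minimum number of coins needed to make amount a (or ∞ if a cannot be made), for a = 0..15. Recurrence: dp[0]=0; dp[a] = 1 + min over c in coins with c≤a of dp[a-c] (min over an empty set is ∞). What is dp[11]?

 a  0  1  2  3  4  5  6  7  8  9 10 11 12 13 14 15
dp  0  -  1  -  2  -  3  -  4  -  5  1  6  1  7  2
(- denotes ∞ / unreachable)

1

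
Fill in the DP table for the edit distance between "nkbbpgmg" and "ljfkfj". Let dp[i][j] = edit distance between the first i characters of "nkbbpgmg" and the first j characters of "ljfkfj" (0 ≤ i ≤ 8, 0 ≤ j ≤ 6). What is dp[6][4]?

   ''  l  j  f  k  f  j
''  0  1  2  3  4  5  6
 n  1  1  2  3  4  5  6
 k  2  2  2  3  3  4  5
 b  3  3  3  3  4  4  5
 b  4  4  4  4  4  5  5
 p  5  5  5  5  5  5  6
 g  6  6  6  6  6  6  6
 m  7  7  7  7  7  7  7
 g  8  8  8  8  8  8  8

6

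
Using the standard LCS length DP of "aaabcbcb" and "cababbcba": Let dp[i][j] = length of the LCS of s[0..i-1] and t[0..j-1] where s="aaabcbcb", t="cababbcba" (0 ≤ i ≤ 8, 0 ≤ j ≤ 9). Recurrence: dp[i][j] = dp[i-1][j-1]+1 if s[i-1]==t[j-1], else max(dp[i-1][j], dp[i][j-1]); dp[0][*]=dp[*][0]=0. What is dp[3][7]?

   ''  c  a  b  a  b  b  c  b  a
''  0  0  0  0  0  0  0  0  0  0
 a  0  0  1  1  1  1  1  1  1  1
 a  0  0  1  1  2  2  2  2  2  2
 a  0  0  1  1  2  2  2  2  2  3
 b  0  0  1  2  2  3  3  3  3  3
 c  0  1  1  2  2  3  3  4  4  4
 b  0  1  1  2  2  3  4  4  5  5
 c  0  1  1  2  2  3  4  5  5  5
 b  0  1  1  2  2  3  4  5  6  6

2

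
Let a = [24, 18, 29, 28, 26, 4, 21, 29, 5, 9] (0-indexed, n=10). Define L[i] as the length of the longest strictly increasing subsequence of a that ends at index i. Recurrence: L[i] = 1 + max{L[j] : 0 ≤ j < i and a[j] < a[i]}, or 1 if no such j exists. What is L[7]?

   i    0    1    2    3    4    5    6    7    8    9
a[i]   24   18   29   28   26    4   21   29    5    9
L[i]    1    1    2    2    2    1    2    3    2    3

3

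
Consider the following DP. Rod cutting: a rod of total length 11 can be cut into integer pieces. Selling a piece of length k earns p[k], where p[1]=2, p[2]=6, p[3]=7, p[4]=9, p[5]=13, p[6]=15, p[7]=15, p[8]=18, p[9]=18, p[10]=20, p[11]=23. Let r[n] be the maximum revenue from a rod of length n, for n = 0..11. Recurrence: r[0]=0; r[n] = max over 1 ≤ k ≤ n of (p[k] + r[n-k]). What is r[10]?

30

   n    0    1    2    3    4    5    6    7    8    9   10   11
r[n]    0    2    6    8   12   14   18   20   24   26   30   32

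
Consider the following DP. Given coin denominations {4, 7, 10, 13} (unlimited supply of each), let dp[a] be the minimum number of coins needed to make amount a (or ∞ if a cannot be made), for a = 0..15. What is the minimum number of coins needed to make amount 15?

3

 a  0  1  2  3  4  5  6  7  8  9 10 11 12 13 14 15
dp  0  -  -  -  1  -  -  1  2  -  1  2  3  1  2  3
(- denotes ∞ / unreachable)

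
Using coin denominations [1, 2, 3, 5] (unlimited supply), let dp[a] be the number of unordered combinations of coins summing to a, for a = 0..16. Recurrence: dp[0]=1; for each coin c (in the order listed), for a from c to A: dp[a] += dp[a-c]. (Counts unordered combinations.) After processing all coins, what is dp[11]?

after  coin     0     1     2     3     4     5     6     7     8     9    10    11    12    13    14    15    16
          1     1     1     1     1     1     1     1     1     1     1     1     1     1     1     1     1     1
          2     1     1     2     2     3     3     4     4     5     5     6     6     7     7     8     8     9
          3     1     1     2     3     4     5     7     8    10    12    14    16    19    21    24    27    30
          5     1     1     2     3     4     6     8    10    13    16    20    24    29    34    40    47    54

24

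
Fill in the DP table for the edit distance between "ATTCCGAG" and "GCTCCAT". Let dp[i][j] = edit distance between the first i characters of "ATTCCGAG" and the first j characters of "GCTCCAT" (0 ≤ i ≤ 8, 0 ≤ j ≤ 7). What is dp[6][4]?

4

   ''  G  C  T  C  C  A  T
''  0  1  2  3  4  5  6  7
 A  1  1  2  3  4  5  5  6
 T  2  2  2  2  3  4  5  5
 T  3  3  3  2  3  4  5  5
 C  4  4  3  3  2  3  4  5
 C  5  5  4  4  3  2  3  4
 G  6  5  5  5  4  3  3  4
 A  7  6  6  6  5  4  3  4
 G  8  7  7  7  6  5  4  4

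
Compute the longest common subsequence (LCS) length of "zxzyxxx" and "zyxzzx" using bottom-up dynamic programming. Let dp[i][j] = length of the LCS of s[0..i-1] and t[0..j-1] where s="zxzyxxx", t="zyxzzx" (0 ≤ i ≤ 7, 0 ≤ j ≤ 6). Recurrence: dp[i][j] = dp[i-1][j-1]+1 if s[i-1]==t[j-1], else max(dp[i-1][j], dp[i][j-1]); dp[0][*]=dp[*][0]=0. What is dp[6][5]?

   ''  z  y  x  z  z  x
''  0  0  0  0  0  0  0
 z  0  1  1  1  1  1  1
 x  0  1  1  2  2  2  2
 z  0  1  1  2  3  3  3
 y  0  1  2  2  3  3  3
 x  0  1  2  3  3  3  4
 x  0  1  2  3  3  3  4
 x  0  1  2  3  3  3  4

3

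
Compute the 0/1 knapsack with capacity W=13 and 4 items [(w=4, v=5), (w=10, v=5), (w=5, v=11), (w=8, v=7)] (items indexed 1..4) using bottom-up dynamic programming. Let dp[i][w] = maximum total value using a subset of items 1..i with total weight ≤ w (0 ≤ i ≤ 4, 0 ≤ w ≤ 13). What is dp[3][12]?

16

i\w   0   1   2   3   4   5   6   7   8   9  10  11  12  13
  0   0   0   0   0   0   0   0   0   0   0   0   0   0   0
  1   0   0   0   0   5   5   5   5   5   5   5   5   5   5
  2   0   0   0   0   5   5   5   5   5   5   5   5   5   5
  3   0   0   0   0   5  11  11  11  11  16  16  16  16  16
  4   0   0   0   0   5  11  11  11  11  16  16  16  16  18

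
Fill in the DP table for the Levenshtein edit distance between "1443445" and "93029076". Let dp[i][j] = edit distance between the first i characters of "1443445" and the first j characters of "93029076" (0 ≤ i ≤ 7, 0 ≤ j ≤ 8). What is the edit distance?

   ''  9  3  0  2  9  0  7  6
''  0  1  2  3  4  5  6  7  8
 1  1  1  2  3  4  5  6  7  8
 4  2  2  2  3  4  5  6  7  8
 4  3  3  3  3  4  5  6  7  8
 3  4  4  3  4  4  5  6  7  8
 4  5  5  4  4  5  5  6  7  8
 4  6  6  5  5  5  6  6  7  8
 5  7  7  6  6  6  6  7  7  8

8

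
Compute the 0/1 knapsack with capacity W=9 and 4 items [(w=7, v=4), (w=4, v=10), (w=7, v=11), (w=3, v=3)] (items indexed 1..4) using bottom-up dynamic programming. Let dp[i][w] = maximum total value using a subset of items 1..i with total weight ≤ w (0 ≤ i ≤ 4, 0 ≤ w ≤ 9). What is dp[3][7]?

11

i\w   0   1   2   3   4   5   6   7   8   9
  0   0   0   0   0   0   0   0   0   0   0
  1   0   0   0   0   0   0   0   4   4   4
  2   0   0   0   0  10  10  10  10  10  10
  3   0   0   0   0  10  10  10  11  11  11
  4   0   0   0   3  10  10  10  13  13  13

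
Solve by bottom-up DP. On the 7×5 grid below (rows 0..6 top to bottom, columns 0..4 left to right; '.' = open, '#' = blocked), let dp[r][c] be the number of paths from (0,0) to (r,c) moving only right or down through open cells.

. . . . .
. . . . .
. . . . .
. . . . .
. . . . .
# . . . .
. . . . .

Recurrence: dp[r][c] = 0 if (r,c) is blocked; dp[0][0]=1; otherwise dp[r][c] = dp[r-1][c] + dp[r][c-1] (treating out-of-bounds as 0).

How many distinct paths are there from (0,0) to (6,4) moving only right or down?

r\c   0   1   2   3   4
  0   1   1   1   1   1
  1   1   2   3   4   5
  2   1   3   6  10  15
  3   1   4  10  20  35
  4   1   5  15  35  70
  5   0   5  20  55 125
  6   0   5  25  80 205

205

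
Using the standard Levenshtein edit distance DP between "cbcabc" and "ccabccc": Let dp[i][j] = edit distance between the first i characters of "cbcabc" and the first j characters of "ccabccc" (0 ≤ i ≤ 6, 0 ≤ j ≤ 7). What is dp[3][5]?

   ''  c  c  a  b  c  c  c
''  0  1  2  3  4  5  6  7
 c  1  0  1  2  3  4  5  6
 b  2  1  1  2  2  3  4  5
 c  3  2  1  2  3  2  3  4
 a  4  3  2  1  2  3  3  4
 b  5  4  3  2  1  2  3  4
 c  6  5  4  3  2  1  2  3

2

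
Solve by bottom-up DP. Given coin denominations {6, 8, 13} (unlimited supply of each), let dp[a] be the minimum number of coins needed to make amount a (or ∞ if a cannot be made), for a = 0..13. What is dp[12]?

2

 a  0  1  2  3  4  5  6  7  8  9 10 11 12 13
dp  0  -  -  -  -  -  1  -  1  -  -  -  2  1
(- denotes ∞ / unreachable)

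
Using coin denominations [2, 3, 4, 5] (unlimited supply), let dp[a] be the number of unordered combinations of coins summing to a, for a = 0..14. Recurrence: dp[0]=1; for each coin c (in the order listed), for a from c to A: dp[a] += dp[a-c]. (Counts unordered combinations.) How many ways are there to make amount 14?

after  coin     0     1     2     3     4     5     6     7     8     9    10    11    12    13    14
          2     1     0     1     0     1     0     1     0     1     0     1     0     1     0     1
          3     1     0     1     1     1     1     2     1     2     2     2     2     3     2     3
          4     1     0     1     1     2     1     3     2     4     3     5     4     7     5     8
          5     1     0     1     1     2     2     3     3     5     5     7     7    10    10    13

13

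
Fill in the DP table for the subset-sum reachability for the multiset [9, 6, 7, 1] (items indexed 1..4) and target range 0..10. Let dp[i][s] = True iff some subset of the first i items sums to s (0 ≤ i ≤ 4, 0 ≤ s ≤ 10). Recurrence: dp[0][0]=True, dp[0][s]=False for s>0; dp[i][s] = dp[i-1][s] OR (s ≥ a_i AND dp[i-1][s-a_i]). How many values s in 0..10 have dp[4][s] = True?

7

i\s   0   1   2   3   4   5   6   7   8   9  10
  0   T   F   F   F   F   F   F   F   F   F   F
  1   T   F   F   F   F   F   F   F   F   T   F
  2   T   F   F   F   F   F   T   F   F   T   F
  3   T   F   F   F   F   F   T   T   F   T   F
  4   T   T   F   F   F   F   T   T   T   T   T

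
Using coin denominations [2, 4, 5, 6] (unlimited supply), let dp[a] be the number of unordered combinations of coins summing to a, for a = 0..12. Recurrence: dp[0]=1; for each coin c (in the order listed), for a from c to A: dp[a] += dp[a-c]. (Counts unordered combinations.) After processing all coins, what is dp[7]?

1

after  coin     0     1     2     3     4     5     6     7     8     9    10    11    12
          2     1     0     1     0     1     0     1     0     1     0     1     0     1
          4     1     0     1     0     2     0     2     0     3     0     3     0     4
          5     1     0     1     0     2     1     2     1     3     2     4     2     5
          6     1     0     1     0     2     1     3     1     4     2     6     3     8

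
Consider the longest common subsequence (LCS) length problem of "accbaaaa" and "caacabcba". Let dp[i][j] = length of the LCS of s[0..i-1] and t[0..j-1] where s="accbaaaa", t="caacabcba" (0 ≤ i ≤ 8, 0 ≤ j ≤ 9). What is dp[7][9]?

5

   ''  c  a  a  c  a  b  c  b  a
''  0  0  0  0  0  0  0  0  0  0
 a  0  0  1  1  1  1  1  1  1  1
 c  0  1  1  1  2  2  2  2  2  2
 c  0  1  1  1  2  2  2  3  3  3
 b  0  1  1  1  2  2  3  3  4  4
 a  0  1  2  2  2  3  3  3  4  5
 a  0  1  2  3  3  3  3  3  4  5
 a  0  1  2  3  3  4  4  4  4  5
 a  0  1  2  3  3  4  4  4  4  5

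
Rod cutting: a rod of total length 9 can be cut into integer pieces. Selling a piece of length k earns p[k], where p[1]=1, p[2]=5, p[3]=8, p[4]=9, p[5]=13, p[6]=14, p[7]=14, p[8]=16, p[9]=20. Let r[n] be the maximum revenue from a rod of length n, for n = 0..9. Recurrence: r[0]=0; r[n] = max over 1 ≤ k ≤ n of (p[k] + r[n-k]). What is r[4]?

   n    0    1    2    3    4    5    6    7    8    9
r[n]    0    1    5    8   10   13   16   18   21   24

10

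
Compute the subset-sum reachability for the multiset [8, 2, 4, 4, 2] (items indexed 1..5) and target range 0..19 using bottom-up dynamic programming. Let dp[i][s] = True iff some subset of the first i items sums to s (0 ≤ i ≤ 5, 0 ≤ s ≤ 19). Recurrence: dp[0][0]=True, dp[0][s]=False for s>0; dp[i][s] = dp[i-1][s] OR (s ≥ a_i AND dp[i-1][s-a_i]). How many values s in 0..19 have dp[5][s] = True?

i\s   0   1   2   3   4   5   6   7   8   9  10  11  12  13  14  15  16  17  18  19
  0   T   F   F   F   F   F   F   F   F   F   F   F   F   F   F   F   F   F   F   F
  1   T   F   F   F   F   F   F   F   T   F   F   F   F   F   F   F   F   F   F   F
  2   T   F   T   F   F   F   F   F   T   F   T   F   F   F   F   F   F   F   F   F
  3   T   F   T   F   T   F   T   F   T   F   T   F   T   F   T   F   F   F   F   F
  4   T   F   T   F   T   F   T   F   T   F   T   F   T   F   T   F   T   F   T   F
  5   T   F   T   F   T   F   T   F   T   F   T   F   T   F   T   F   T   F   T   F

10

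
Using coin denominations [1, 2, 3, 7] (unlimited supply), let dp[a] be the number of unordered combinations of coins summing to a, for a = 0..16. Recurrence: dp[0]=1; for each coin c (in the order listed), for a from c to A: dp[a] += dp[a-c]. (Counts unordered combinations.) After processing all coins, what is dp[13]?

28

after  coin     0     1     2     3     4     5     6     7     8     9    10    11    12    13    14    15    16
          1     1     1     1     1     1     1     1     1     1     1     1     1     1     1     1     1     1
          2     1     1     2     2     3     3     4     4     5     5     6     6     7     7     8     8     9
          3     1     1     2     3     4     5     7     8    10    12    14    16    19    21    24    27    30
          7     1     1     2     3     4     5     7     9    11    14    17    20    24    28    33    38    44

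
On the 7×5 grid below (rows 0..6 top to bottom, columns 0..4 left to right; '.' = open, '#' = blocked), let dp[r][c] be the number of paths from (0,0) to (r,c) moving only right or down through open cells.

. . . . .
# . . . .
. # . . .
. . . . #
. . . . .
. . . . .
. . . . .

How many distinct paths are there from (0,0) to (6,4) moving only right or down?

33

r\c   0   1   2   3   4
  0   1   1   1   1   1
  1   0   1   2   3   4
  2   0   0   2   5   9
  3   0   0   2   7   0
  4   0   0   2   9   9
  5   0   0   2  11  20
  6   0   0   2  13  33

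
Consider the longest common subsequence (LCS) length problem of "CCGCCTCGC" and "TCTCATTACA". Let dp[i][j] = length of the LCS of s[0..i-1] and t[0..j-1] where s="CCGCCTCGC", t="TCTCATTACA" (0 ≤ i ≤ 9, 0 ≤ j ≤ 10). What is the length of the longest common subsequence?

   ''  T  C  T  C  A  T  T  A  C  A
''  0  0  0  0  0  0  0  0  0  0  0
 C  0  0  1  1  1  1  1  1  1  1  1
 C  0  0  1  1  2  2  2  2  2  2  2
 G  0  0  1  1  2  2  2  2  2  2  2
 C  0  0  1  1  2  2  2  2  2  3  3
 C  0  0  1  1  2  2  2  2  2  3  3
 T  0  1  1  2  2  2  3  3  3  3  3
 C  0  1  2  2  3  3  3  3  3  4  4
 G  0  1  2  2  3  3  3  3  3  4  4
 C  0  1  2  2  3  3  3  3  3  4  4

4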